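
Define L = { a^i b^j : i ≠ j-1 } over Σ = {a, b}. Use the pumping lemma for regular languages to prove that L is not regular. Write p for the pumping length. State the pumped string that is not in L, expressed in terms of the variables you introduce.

Suppose for contradiction that L is regular, and let p be the pumping length.
Choose w = a^p b^{p+p!+1}. Since p ≠ (p+p!+1)-1 = p+p!, w ∈ L; and |w| ≥ p.
By the pumping lemma, w = xyz with |xy| ≤ p and |y| > 0.
Because |xy| ≤ p and w begins with p copies of a, we have y = a^k with 1 ≤ k ≤ p.
Since 1 ≤ k ≤ p, k divides p!; set t = 1 + p!/k. Then xy^t z has p + (p!/k)·k = p + p! copies of a. Now the a-count is p+p! and (b-count)-1 = (p+p!+1)-1 = p+p!, so i ≠ j-1 fails. So xy^t z = a^{p+p!} b^{p+p!+1} ∉ L.
This contradicts the pumping lemma, so L is not regular.

a^{p+p!} b^{p+p!+1}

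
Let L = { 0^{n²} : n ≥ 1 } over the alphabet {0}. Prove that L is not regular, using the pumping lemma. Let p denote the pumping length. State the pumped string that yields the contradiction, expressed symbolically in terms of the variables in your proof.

Toward a contradiction, assume L is regular with pumping length p.
Take w = 0^{p²} ∈ L with |w| = p² ≥ p.
The pumping lemma gives a decomposition w = xyz where |xy| ≤ p and y is nonempty.
Then y = 0^k for some k with 1 ≤ k ≤ p.
Pump with i = 2: xy^2z = 0^{p²+k}. Since 1 ≤ k ≤ p, p² < p²+k ≤ p²+p < (p+1)², so p²+k lies strictly between consecutive squares and is not a perfect square. So xy^2z ∉ L.
Contradiction. Therefore L is not regular.

0^{p²+k}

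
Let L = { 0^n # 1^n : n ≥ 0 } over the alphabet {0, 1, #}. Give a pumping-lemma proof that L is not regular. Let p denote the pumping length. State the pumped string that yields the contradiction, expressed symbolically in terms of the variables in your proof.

0^{p+k} # 1^p

Assume L is regular; let p be its pumping constant.
Take w = 0^p # 1^p ∈ L with |w| = 2p+1 ≥ p.
By the pumping lemma, w = xyz with |xy| ≤ p and y is nonempty.
Because |xy| ≤ p and w begins with p copies of 0, we have y = 0^k with 1 ≤ k ≤ p.
Pump with i = 2: xy^2z = 0^{p+k} # 1^p, which would require p+k = p. But k ≥ 1, so xy^2z ∉ L.
This is a contradiction; hence L is not regular.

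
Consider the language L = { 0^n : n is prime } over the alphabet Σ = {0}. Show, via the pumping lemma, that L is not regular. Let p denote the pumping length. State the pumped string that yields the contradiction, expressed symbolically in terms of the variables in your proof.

0^{q(1+k)}

Toward a contradiction, assume L is regular with pumping length p.
Let q be a prime with q ≥ p+2 (infinitely many primes exist), and take w = 0^q ∈ L with |w| = q ≥ p.
By the pumping lemma, w = xyz with |xy| ≤ p and |y| ≥ 1.
Then y = 0^k for some k with 1 ≤ k ≤ p.
Since 1 ≤ k ≤ p, |xz| = q-k. Pump with i = q+1: |xy^{q+1}z| = (q-k)+(q+1)k = q+qk = q(1+k), which is composite (both factors ≥ 2). So xy^{q+1}z = 0^{q(1+k)} ∉ L.
Contradiction. Therefore L is not regular.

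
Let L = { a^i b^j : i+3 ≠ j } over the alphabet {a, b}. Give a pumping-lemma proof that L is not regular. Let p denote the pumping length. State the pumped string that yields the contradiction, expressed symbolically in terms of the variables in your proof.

Assume L is regular; let p be its pumping constant.
Choose w = a^p b^{p+p!+3}. Since p ≠ (p+p!+3)-3 = p+p!, w ∈ L; and |w| ≥ p.
The pumping lemma gives a decomposition w = xyz where |xy| ≤ p and y is nonempty.
Since the first p symbols of w are all a's and |xy| ≤ p, y lies entirely in the leading a-block: y = a^k for some k with 1 ≤ k ≤ p.
Since 1 ≤ k ≤ p, k divides p!; set t = 1 + p!/k. Then xy^t z has p + (p!/k)·k = p + p! copies of a. Now the a-count is p+p! and (b-count)-3 = (p+p!+3)-3 = p+p!, so i+3 ≠ j fails. So xy^t z = a^{p+p!} b^{p+p!+3} ∉ L.
Contradiction. Therefore L is not regular.

a^{p+p!} b^{p+p!+3}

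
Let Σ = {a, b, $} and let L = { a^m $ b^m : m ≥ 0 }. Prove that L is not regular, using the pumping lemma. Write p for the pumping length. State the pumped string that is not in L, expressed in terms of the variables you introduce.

Suppose for contradiction that L is regular, and let p be the pumping length.
Take w = a^p $ b^p ∈ L with |w| = 2p+1 ≥ p.
By the pumping lemma, w = xyz with |xy| ≤ p and |y| ≥ 1.
The first p characters of w are a's, so xy (and hence y) consists only of a's. Write y = a^k, 1 ≤ k ≤ p.
Pump with i = 2: xy^2z = a^{p+k} $ b^p, which would require p+k = p. But k ≥ 1, so xy^2z ∉ L.
This is a contradiction; hence L is not regular.

a^{p+k} $ b^p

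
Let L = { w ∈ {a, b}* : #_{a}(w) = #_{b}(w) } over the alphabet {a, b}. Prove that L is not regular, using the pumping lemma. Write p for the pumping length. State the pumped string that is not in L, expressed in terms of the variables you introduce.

Assume L is regular. Let p be the pumping length given by the pumping lemma.
Choose w = a^p b^p ∈ L with |w| = 2p ≥ p.
Write w = xyz as guaranteed by the lemma, with |xy| ≤ p and |y| ≥ 1.
Since the first p symbols of w are all a's and |xy| ≤ p, y lies entirely in the leading a-block: y = a^k for some k with 1 ≤ k ≤ p.
Pump with i = 2: xy^2z = a^{p+k} b^p has p+k occurrences of a but only p of b. Since k ≥ 1 the counts differ, so xy^2z ∉ L.
Contradiction. Therefore L is not regular.

a^{p+k} b^p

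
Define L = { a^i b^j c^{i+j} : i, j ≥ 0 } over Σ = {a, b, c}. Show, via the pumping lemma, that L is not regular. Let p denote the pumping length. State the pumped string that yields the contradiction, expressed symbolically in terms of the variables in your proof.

a^{p+k} b^p c^{2p}

Assume L is regular. Let p be the pumping length given by the pumping lemma.
Take w = a^p b^p c^{2p} ∈ L (with i=j=p, i+j=2p), |w| = 4p ≥ p.
The pumping lemma gives a decomposition w = xyz where |xy| ≤ p and |y| ≥ 1.
The first p characters of w are a's, so xy (and hence y) consists only of a's. Write y = a^k, 1 ≤ k ≤ p.
Consider xy^2z = a^{p+k} b^p c^{2p}. Now the a- and b-counts sum to 2p+k, but the c-count is 2p ≠ 2p+k. So xy^2z ∉ L.
Contradiction. Therefore L is not regular.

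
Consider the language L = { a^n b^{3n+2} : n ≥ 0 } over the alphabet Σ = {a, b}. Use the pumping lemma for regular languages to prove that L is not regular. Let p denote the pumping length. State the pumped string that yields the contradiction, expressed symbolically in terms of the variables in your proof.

a^{p+k} b^{3p+2}

Assume L is regular. Let p be the pumping length given by the pumping lemma.
Take w = a^p b^{3p+2}. Then w ∈ L and |w| = 4p+2 ≥ p.
By the pumping lemma, w = xyz with |xy| ≤ p and |y| > 0.
Because |xy| ≤ p and w begins with p copies of a, we have y = a^k with 1 ≤ k ≤ p.
Pump with i = 2: xy^2z = a^{p+k} b^{3p+2}. For this to lie in L we would need 3p+2 = 3(p+k)+2, which forces k = 0. But k ≥ 1, so xy^2z ∉ L.
Contradiction. Therefore L is not regular.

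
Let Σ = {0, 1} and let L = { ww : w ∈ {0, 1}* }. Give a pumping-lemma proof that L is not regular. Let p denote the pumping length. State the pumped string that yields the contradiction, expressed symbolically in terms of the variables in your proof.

Assume L is regular. Let p be the pumping length given by the pumping lemma.
Take w = 0^p 1^p 0^p 1^p = uu where u = 0^p1^p; then w ∈ L and |w| = 4p ≥ p.
Write w = xyz as guaranteed by the lemma, with |xy| ≤ p and |y| > 0.
Because |xy| ≤ p and w begins with p copies of 0, we have y = 0^k with 1 ≤ k ≤ p.
Pump with i = 2: xy^2z = 0^{p+k} 1^p 0^p 1^p, of length 4p+k. Suppose this equals vv. The string starts with 0 and ends with 1, so v does too; thus the boundary between the two copies of v is a 1→0 transition. There is exactly one such transition, at position 2p+k, so |v| = 2p+k and |vv| = 4p+2k ≠ 4p+k since k ≥ 1. So xy^2z ∉ L.
This is a contradiction; hence L is not regular.

0^{p+k} 1^p 0^p 1^p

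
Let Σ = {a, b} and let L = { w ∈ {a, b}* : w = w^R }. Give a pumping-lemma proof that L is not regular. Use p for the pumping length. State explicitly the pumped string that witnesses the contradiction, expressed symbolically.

a^{p+k} b a^p

Assume L is regular. Let p be the pumping length given by the pumping lemma.
Take w = a^p b a^p, a palindrome of length 2p+1 ≥ p.
Write w = xyz as guaranteed by the lemma, with |xy| ≤ p and |y| > 0.
Because |xy| ≤ p and w begins with p copies of a, we have y = a^k with 1 ≤ k ≤ p.
Pump with i = 2: xy^2z = a^{p+k} b a^p. Its reverse is a^p b a^{p+k}, which differs from xy^2z since k ≥ 1. So xy^2z is not a palindrome and xy^2z ∉ L.
This contradicts the pumping lemma, so L is not regular.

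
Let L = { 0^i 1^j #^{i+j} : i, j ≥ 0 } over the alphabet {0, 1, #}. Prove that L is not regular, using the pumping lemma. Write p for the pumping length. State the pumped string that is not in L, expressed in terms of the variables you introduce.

Suppose for contradiction that L is regular, and let p be the pumping length.
Take w = 0^p 1^p #^{2p} ∈ L (with i=j=p, i+j=2p), |w| = 4p ≥ p.
Write w = xyz as guaranteed by the lemma, with |xy| ≤ p and |y| > 0.
The first p characters of w are 0's, so xy (and hence y) consists only of 0's. Write y = 0^k, 1 ≤ k ≤ p.
Consider xy^2z = 0^{p+k} 1^p #^{2p}. Now the 0- and 1-counts sum to 2p+k, but the #-count is 2p ≠ 2p+k. So xy^2z ∉ L.
This contradicts the pumping lemma, so L is not regular.

0^{p+k} 1^p #^{2p}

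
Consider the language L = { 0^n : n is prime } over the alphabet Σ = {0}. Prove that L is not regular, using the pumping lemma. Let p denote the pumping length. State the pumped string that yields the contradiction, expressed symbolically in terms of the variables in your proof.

0^{q(1+k)}

Assume L is regular; let p be its pumping constant.
Let q be a prime with q ≥ p+2 (infinitely many primes exist), and take w = 0^q ∈ L with |w| = q ≥ p.
By the pumping lemma, w = xyz with |xy| ≤ p and y is nonempty.
Then y = 0^k for some k with 1 ≤ k ≤ p.
Since 1 ≤ k ≤ p, |xz| = q-k. Pump with i = q+1: |xy^{q+1}z| = (q-k)+(q+1)k = q+qk = q(1+k), which is composite (both factors ≥ 2). So xy^{q+1}z = 0^{q(1+k)} ∉ L.
This contradicts the pumping lemma, so L is not regular.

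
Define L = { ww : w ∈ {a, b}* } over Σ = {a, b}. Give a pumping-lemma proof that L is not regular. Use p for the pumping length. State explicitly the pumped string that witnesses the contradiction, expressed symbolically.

Assume L is regular. Let p be the pumping length given by the pumping lemma.
Take w = a^p b^p a^p b^p = uu where u = a^pb^p; then w ∈ L and |w| = 4p ≥ p.
Write w = xyz as guaranteed by the lemma, with |xy| ≤ p and |y| ≥ 1.
Since the first p symbols of w are all a's and |xy| ≤ p, y lies entirely in the leading a-block: y = a^k for some k with 1 ≤ k ≤ p.
Pump with i = 2: xy^2z = a^{p+k} b^p a^p b^p, of length 4p+k. Suppose this equals vv. The string starts with a and ends with b, so v does too; thus the boundary between the two copies of v is a b→a transition. There is exactly one such transition, at position 2p+k, so |v| = 2p+k and |vv| = 4p+2k ≠ 4p+k since k ≥ 1. So xy^2z ∉ L.
This is a contradiction; hence L is not regular.

a^{p+k} b^p a^p b^p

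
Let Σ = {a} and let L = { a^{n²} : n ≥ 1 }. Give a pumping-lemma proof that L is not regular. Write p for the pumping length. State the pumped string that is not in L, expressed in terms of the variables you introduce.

a^{p²+k}

Suppose for contradiction that L is regular, and let p be the pumping length.
Take w = a^{p²} ∈ L with |w| = p² ≥ p.
The pumping lemma gives a decomposition w = xyz where |xy| ≤ p and y is nonempty.
Then y = a^k for some k with 1 ≤ k ≤ p.
Pump with i = 2: xy^2z = a^{p²+k}. Since 1 ≤ k ≤ p, p² < p²+k ≤ p²+p < (p+1)², so p²+k lies strictly between consecutive squares and is not a perfect square. So xy^2z ∉ L.
This contradicts the pumping lemma, so L is not regular.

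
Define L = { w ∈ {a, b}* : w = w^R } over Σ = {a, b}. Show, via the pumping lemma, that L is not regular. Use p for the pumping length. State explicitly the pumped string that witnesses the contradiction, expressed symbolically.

a^{p+k} b a^p

Assume L is regular; let p be its pumping constant.
Take w = a^p b a^p, a palindrome of length 2p+1 ≥ p.
The pumping lemma gives a decomposition w = xyz where |xy| ≤ p and |y| ≥ 1.
Because |xy| ≤ p and w begins with p copies of a, we have y = a^k with 1 ≤ k ≤ p.
Pump with i = 2: xy^2z = a^{p+k} b a^p. Its reverse is a^p b a^{p+k}, which differs from xy^2z since k ≥ 1. So xy^2z is not a palindrome and xy^2z ∉ L.
This contradicts the pumping lemma, so L is not regular.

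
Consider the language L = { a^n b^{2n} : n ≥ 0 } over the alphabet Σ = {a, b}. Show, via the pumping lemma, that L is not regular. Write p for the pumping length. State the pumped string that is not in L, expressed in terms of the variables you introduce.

Assume L is regular. Let p be the pumping length given by the pumping lemma.
Take w = a^p b^{2p}. Then w ∈ L and |w| = 3p ≥ p.
Write w = xyz as guaranteed by the lemma, with |xy| ≤ p and |y| ≥ 1.
Since the first p symbols of w are all a's and |xy| ≤ p, y lies entirely in the leading a-block: y = a^k for some k with 1 ≤ k ≤ p.
Pump with i = 2: xy^2z = a^{p+k} b^{2p}. For this to lie in L we would need 2p = 2(p+k), which forces k = 0. But k ≥ 1, so xy^2z ∉ L.
Contradiction. Therefore L is not regular.

a^{p+k} b^{2p}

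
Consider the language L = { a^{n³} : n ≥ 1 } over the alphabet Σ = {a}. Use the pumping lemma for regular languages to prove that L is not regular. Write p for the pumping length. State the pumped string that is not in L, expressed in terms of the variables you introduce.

Assume L is regular; let p be its pumping constant.
Take w = a^{p³} ∈ L with |w| = p³ ≥ p.
The pumping lemma gives a decomposition w = xyz where |xy| ≤ p and |y| ≥ 1.
Then y = a^k for some k with 1 ≤ k ≤ p.
Pump with i = 2: xy^2z = a^{p³+k}. Since 1 ≤ k ≤ p, p³ < p³+k ≤ p³+p < p³+3p²+3p+1 = (p+1)³, so p³+k is not a perfect cube. So xy^2z ∉ L.
This is a contradiction; hence L is not regular.

a^{p³+k}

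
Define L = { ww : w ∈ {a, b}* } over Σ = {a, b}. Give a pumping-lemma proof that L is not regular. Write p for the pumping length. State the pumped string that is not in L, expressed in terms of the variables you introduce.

a^{p+k} b^p a^p b^p

Suppose for contradiction that L is regular, and let p be the pumping length.
Take w = a^p b^p a^p b^p = uu where u = a^pb^p; then w ∈ L and |w| = 4p ≥ p.
By the pumping lemma, w = xyz with |xy| ≤ p and |y| > 0.
Because |xy| ≤ p and w begins with p copies of a, we have y = a^k with 1 ≤ k ≤ p.
Pump with i = 2: xy^2z = a^{p+k} b^p a^p b^p, of length 4p+k. Suppose this equals vv. The string starts with a and ends with b, so v does too; thus the boundary between the two copies of v is a b→a transition. There is exactly one such transition, at position 2p+k, so |v| = 2p+k and |vv| = 4p+2k ≠ 4p+k since k ≥ 1. So xy^2z ∉ L.
This is a contradiction; hence L is not regular.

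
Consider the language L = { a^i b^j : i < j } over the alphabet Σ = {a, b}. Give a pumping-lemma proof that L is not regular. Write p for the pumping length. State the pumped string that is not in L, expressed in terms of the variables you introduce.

Assume L is regular; let p be its pumping constant.
Choose w = a^p b^{p+1} ∈ L, with |w| = 2p+1 ≥ p.
By the pumping lemma, w = xyz with |xy| ≤ p and |y| > 0.
The first p characters of w are a's, so xy (and hence y) consists only of a's. Write y = a^k, 1 ≤ k ≤ p.
Consider xy^2z = a^{p+k} b^{p+1}. Since k ≥ 1, the a-count p+k is at least p+1, so i < j fails; thus xy^2z ∉ L.
This contradicts the pumping lemma, so L is not regular.

a^{p+k} b^{p+1}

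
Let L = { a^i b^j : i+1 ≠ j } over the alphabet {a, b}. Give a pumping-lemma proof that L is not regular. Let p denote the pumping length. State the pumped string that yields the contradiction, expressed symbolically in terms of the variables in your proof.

a^{p+p!} b^{p+p!+1}

Suppose for contradiction that L is regular, and let p be the pumping length.
Choose w = a^p b^{p+p!+1}. Since p ≠ (p+p!+1)-1 = p+p!, w ∈ L; and |w| ≥ p.
By the pumping lemma, w = xyz with |xy| ≤ p and y is nonempty.
Since the first p symbols of w are all a's and |xy| ≤ p, y lies entirely in the leading a-block: y = a^k for some k with 1 ≤ k ≤ p.
Since 1 ≤ k ≤ p, k divides p!; set t = 1 + p!/k. Then xy^t z has p + (p!/k)·k = p + p! copies of a. Now the a-count is p+p! and (b-count)-1 = (p+p!+1)-1 = p+p!, so i+1 ≠ j fails. So xy^t z = a^{p+p!} b^{p+p!+1} ∉ L.
Contradiction. Therefore L is not regular.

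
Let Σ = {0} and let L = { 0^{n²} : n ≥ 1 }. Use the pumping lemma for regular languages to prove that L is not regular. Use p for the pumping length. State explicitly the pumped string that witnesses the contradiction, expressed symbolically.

0^{p²+k}

Assume L is regular. Let p be the pumping length given by the pumping lemma.
Take w = 0^{p²} ∈ L with |w| = p² ≥ p.
Write w = xyz as guaranteed by the lemma, with |xy| ≤ p and |y| > 0.
Then y = 0^k for some k with 1 ≤ k ≤ p.
Pump with i = 2: xy^2z = 0^{p²+k}. Since 1 ≤ k ≤ p, p² < p²+k ≤ p²+p < (p+1)², so p²+k lies strictly between consecutive squares and is not a perfect square. So xy^2z ∉ L.
This contradicts the pumping lemma, so L is not regular.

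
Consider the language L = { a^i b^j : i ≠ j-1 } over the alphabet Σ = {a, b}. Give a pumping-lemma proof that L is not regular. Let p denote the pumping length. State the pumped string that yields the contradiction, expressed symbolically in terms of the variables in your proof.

Assume L is regular; let p be its pumping constant.
Choose w = a^p b^{p+p!+1}. Since p ≠ (p+p!+1)-1 = p+p!, w ∈ L; and |w| ≥ p.
Write w = xyz as guaranteed by the lemma, with |xy| ≤ p and |y| > 0.
Since the first p symbols of w are all a's and |xy| ≤ p, y lies entirely in the leading a-block: y = a^k for some k with 1 ≤ k ≤ p.
Since 1 ≤ k ≤ p, k divides p!; set t = 1 + p!/k. Then xy^t z has p + (p!/k)·k = p + p! copies of a. Now the a-count is p+p! and (b-count)-1 = (p+p!+1)-1 = p+p!, so i ≠ j-1 fails. So xy^t z = a^{p+p!} b^{p+p!+1} ∉ L.
This contradicts the pumping lemma, so L is not regular.

a^{p+p!} b^{p+p!+1}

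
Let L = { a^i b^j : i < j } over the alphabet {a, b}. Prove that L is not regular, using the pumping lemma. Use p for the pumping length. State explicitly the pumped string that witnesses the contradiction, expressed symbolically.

Assume L is regular; let p be its pumping constant.
Choose w = a^p b^{p+1} ∈ L, with |w| = 2p+1 ≥ p.
By the pumping lemma, w = xyz with |xy| ≤ p and |y| > 0.
The first p characters of w are a's, so xy (and hence y) consists only of a's. Write y = a^k, 1 ≤ k ≤ p.
Consider xy^2z = a^{p+k} b^{p+1}. Since k ≥ 1, the a-count p+k is at least p+1, so i < j fails; thus xy^2z ∉ L.
Contradiction. Therefore L is not regular.

a^{p+k} b^{p+1}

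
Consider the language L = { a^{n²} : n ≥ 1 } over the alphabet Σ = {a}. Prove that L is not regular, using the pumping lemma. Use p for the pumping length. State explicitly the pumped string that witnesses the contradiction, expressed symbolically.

a^{p²+k}

Assume L is regular. Let p be the pumping length given by the pumping lemma.
Take w = a^{p²} ∈ L with |w| = p² ≥ p.
Write w = xyz as guaranteed by the lemma, with |xy| ≤ p and |y| > 0.
Then y = a^k for some k with 1 ≤ k ≤ p.
Pump with i = 2: xy^2z = a^{p²+k}. Since 1 ≤ k ≤ p, p² < p²+k ≤ p²+p < (p+1)², so p²+k lies strictly between consecutive squares and is not a perfect square. So xy^2z ∉ L.
Contradiction. Therefore L is not regular.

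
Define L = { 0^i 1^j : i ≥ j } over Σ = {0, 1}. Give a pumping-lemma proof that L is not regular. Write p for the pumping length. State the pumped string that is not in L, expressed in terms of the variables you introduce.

0^{p-k} 1^p

Toward a contradiction, assume L is regular with pumping length p.
Choose w = 0^p 1^p ∈ L, with |w| = 2p ≥ p.
By the pumping lemma, w = xyz with |xy| ≤ p and |y| ≥ 1.
Because |xy| ≤ p and w begins with p copies of 0, we have y = 0^k with 1 ≤ k ≤ p.
Consider xy^0z = xz = 0^{p-k} 1^p. Since k ≥ 1, the 0-count p-k is less than p, so i ≥ j fails; thus xz ∉ L.
Contradiction. Therefore L is not regular.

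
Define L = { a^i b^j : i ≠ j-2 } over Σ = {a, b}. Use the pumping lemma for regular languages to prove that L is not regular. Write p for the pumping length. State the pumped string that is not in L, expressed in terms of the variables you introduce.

a^{p+p!} b^{p+p!+2}

Suppose for contradiction that L is regular, and let p be the pumping length.
Choose w = a^p b^{p+p!+2}. Since p ≠ (p+p!+2)-2 = p+p!, w ∈ L; and |w| ≥ p.
By the pumping lemma, w = xyz with |xy| ≤ p and |y| ≥ 1.
The first p characters of w are a's, so xy (and hence y) consists only of a's. Write y = a^k, 1 ≤ k ≤ p.
Since 1 ≤ k ≤ p, k divides p!; set t = 1 + p!/k. Then xy^t z has p + (p!/k)·k = p + p! copies of a. Now the a-count is p+p! and (b-count)-2 = (p+p!+2)-2 = p+p!, so i ≠ j-2 fails. So xy^t z = a^{p+p!} b^{p+p!+2} ∉ L.
Contradiction. Therefore L is not regular.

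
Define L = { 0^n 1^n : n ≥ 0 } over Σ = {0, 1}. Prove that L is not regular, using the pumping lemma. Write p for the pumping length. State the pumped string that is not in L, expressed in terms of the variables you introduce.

0^{p+k} 1^p

Suppose for contradiction that L is regular, and let p be the pumping length.
Let w = 0^p 1^p ∈ L; note |w| = 2p ≥ p.
Write w = xyz as guaranteed by the lemma, with |xy| ≤ p and |y| ≥ 1.
Because |xy| ≤ p and w begins with p copies of 0, we have y = 0^k with 1 ≤ k ≤ p.
Pump with i = 2: xy^2z = 0^{p+k} 1^p. For this to lie in L we would need p = p+k, which forces k = 0. But k ≥ 1, so xy^2z ∉ L.
This is a contradiction; hence L is not regular.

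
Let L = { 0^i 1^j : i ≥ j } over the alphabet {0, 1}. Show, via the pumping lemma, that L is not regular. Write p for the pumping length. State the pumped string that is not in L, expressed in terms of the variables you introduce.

Suppose for contradiction that L is regular, and let p be the pumping length.
Choose w = 0^p 1^p ∈ L, with |w| = 2p ≥ p.
The pumping lemma gives a decomposition w = xyz where |xy| ≤ p and |y| ≥ 1.
Since the first p symbols of w are all 0's and |xy| ≤ p, y lies entirely in the leading 0-block: y = 0^k for some k with 1 ≤ k ≤ p.
Consider xy^0z = xz = 0^{p-k} 1^p. Since k ≥ 1, the 0-count p-k is less than p, so i ≥ j fails; thus xz ∉ L.
This is a contradiction; hence L is not regular.

0^{p-k} 1^p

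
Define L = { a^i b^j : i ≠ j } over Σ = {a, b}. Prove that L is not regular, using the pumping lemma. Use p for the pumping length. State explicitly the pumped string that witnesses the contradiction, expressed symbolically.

Toward a contradiction, assume L is regular with pumping length p.
Choose w = a^p b^{p+p!}. Since p ≠ p+p!, w ∈ L; and |w| ≥ p.
By the pumping lemma, w = xyz with |xy| ≤ p and |y| ≥ 1.
Because |xy| ≤ p and w begins with p copies of a, we have y = a^k with 1 ≤ k ≤ p.
Since 1 ≤ k ≤ p, k divides p!; set t = 1 + p!/k. Then xy^t z has p + (p!/k)·k = p + p! copies of a. Now the a-count equals the b-count, so i ≠ j fails. So xy^t z = a^{p+p!} b^{p+p!} ∉ L.
This contradicts the pumping lemma, so L is not regular.

a^{p+p!} b^{p+p!}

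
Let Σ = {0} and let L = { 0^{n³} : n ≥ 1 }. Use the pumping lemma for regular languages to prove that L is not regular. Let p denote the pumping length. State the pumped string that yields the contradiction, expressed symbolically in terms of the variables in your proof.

0^{p³+k}

Toward a contradiction, assume L is regular with pumping length p.
Take w = 0^{p³} ∈ L with |w| = p³ ≥ p.
The pumping lemma gives a decomposition w = xyz where |xy| ≤ p and y is nonempty.
Then y = 0^k for some k with 1 ≤ k ≤ p.
Pump with i = 2: xy^2z = 0^{p³+k}. Since 1 ≤ k ≤ p, p³ < p³+k ≤ p³+p < p³+3p²+3p+1 = (p+1)³, so p³+k is not a perfect cube. So xy^2z ∉ L.
This is a contradiction; hence L is not regular.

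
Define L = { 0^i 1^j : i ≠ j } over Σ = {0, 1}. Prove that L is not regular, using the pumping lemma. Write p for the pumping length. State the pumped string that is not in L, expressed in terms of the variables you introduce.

0^{p+p!} 1^{p+p!}

Suppose for contradiction that L is regular, and let p be the pumping length.
Choose w = 0^p 1^{p+p!}. Since p ≠ p+p!, w ∈ L; and |w| ≥ p.
Write w = xyz as guaranteed by the lemma, with |xy| ≤ p and |y| > 0.
The first p characters of w are 0's, so xy (and hence y) consists only of 0's. Write y = 0^k, 1 ≤ k ≤ p.
Since 1 ≤ k ≤ p, k divides p!; set t = 1 + p!/k. Then xy^t z has p + (p!/k)·k = p + p! copies of 0. Now the 0-count equals the 1-count, so i ≠ j fails. So xy^t z = 0^{p+p!} 1^{p+p!} ∉ L.
This is a contradiction; hence L is not regular.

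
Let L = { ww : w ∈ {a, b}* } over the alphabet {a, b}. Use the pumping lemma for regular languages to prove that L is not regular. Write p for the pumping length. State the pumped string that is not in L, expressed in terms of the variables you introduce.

a^{p+k} b^p a^p b^p

Assume L is regular; let p be its pumping constant.
Take w = a^p b^p a^p b^p = uu where u = a^pb^p; then w ∈ L and |w| = 4p ≥ p.
The pumping lemma gives a decomposition w = xyz where |xy| ≤ p and |y| > 0.
The first p characters of w are a's, so xy (and hence y) consists only of a's. Write y = a^k, 1 ≤ k ≤ p.
Pump with i = 2: xy^2z = a^{p+k} b^p a^p b^p, of length 4p+k. Suppose this equals vv. The string starts with a and ends with b, so v does too; thus the boundary between the two copies of v is a b→a transition. There is exactly one such transition, at position 2p+k, so |v| = 2p+k and |vv| = 4p+2k ≠ 4p+k since k ≥ 1. So xy^2z ∉ L.
Contradiction. Therefore L is not regular.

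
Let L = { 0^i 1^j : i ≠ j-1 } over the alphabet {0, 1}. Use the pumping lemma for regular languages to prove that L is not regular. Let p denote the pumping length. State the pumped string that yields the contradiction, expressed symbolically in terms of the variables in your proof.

0^{p+p!} 1^{p+p!+1}

Assume L is regular. Let p be the pumping length given by the pumping lemma.
Choose w = 0^p 1^{p+p!+1}. Since p ≠ (p+p!+1)-1 = p+p!, w ∈ L; and |w| ≥ p.
The pumping lemma gives a decomposition w = xyz where |xy| ≤ p and |y| > 0.
Because |xy| ≤ p and w begins with p copies of 0, we have y = 0^k with 1 ≤ k ≤ p.
Since 1 ≤ k ≤ p, k divides p!; set t = 1 + p!/k. Then xy^t z has p + (p!/k)·k = p + p! copies of 0. Now the 0-count is p+p! and (1-count)-1 = (p+p!+1)-1 = p+p!, so i ≠ j-1 fails. So xy^t z = 0^{p+p!} 1^{p+p!+1} ∉ L.
This contradicts the pumping lemma, so L is not regular.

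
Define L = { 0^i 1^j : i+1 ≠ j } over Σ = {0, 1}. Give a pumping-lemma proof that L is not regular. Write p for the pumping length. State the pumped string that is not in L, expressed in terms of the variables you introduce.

0^{p+p!} 1^{p+p!+1}

Suppose for contradiction that L is regular, and let p be the pumping length.
Choose w = 0^p 1^{p+p!+1}. Since p ≠ (p+p!+1)-1 = p+p!, w ∈ L; and |w| ≥ p.
The pumping lemma gives a decomposition w = xyz where |xy| ≤ p and |y| > 0.
Because |xy| ≤ p and w begins with p copies of 0, we have y = 0^k with 1 ≤ k ≤ p.
Since 1 ≤ k ≤ p, k divides p!; set t = 1 + p!/k. Then xy^t z has p + (p!/k)·k = p + p! copies of 0. Now the 0-count is p+p! and (1-count)-1 = (p+p!+1)-1 = p+p!, so i+1 ≠ j fails. So xy^t z = 0^{p+p!} 1^{p+p!+1} ∉ L.
This contradicts the pumping lemma, so L is not regular.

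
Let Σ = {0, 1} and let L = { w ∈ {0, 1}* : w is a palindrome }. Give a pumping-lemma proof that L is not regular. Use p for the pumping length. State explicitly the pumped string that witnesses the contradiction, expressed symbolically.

0^{p+k} 1 0^p

Toward a contradiction, assume L is regular with pumping length p.
Take w = 0^p 1 0^p, a palindrome of length 2p+1 ≥ p.
Write w = xyz as guaranteed by the lemma, with |xy| ≤ p and |y| > 0.
Because |xy| ≤ p and w begins with p copies of 0, we have y = 0^k with 1 ≤ k ≤ p.
Pump with i = 2: xy^2z = 0^{p+k} 1 0^p. Its reverse is 0^p 1 0^{p+k}, which differs from xy^2z since k ≥ 1. So xy^2z is not a palindrome and xy^2z ∉ L.
Contradiction. Therefore L is not regular.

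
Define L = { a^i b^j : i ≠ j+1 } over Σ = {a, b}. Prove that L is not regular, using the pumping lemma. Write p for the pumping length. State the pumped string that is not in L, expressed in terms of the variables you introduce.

a^{p+p!} b^{p+p!-1}

Suppose for contradiction that L is regular, and let p be the pumping length.
Choose w = a^p b^{p+p!-1}. Since p ≠ (p+p!-1)+1 = p+p!, w ∈ L; and |w| ≥ p.
Write w = xyz as guaranteed by the lemma, with |xy| ≤ p and |y| > 0.
Because |xy| ≤ p and w begins with p copies of a, we have y = a^k with 1 ≤ k ≤ p.
Since 1 ≤ k ≤ p, k divides p!; set t = 1 + p!/k. Then xy^t z has p + (p!/k)·k = p + p! copies of a. Now the a-count is p+p! and (b-count)+1 = (p+p!-1)+1 = p+p!, so i ≠ j+1 fails. So xy^t z = a^{p+p!} b^{p+p!-1} ∉ L.
Contradiction. Therefore L is not regular.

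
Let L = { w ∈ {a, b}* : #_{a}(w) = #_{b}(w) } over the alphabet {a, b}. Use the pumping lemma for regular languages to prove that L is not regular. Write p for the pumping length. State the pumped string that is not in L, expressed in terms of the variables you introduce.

a^{p+k} b^p

Assume L is regular; let p be its pumping constant.
Choose w = a^p b^p ∈ L with |w| = 2p ≥ p.
Write w = xyz as guaranteed by the lemma, with |xy| ≤ p and y is nonempty.
The first p characters of w are a's, so xy (and hence y) consists only of a's. Write y = a^k, 1 ≤ k ≤ p.
Pump with i = 2: xy^2z = a^{p+k} b^p has p+k occurrences of a but only p of b. Since k ≥ 1 the counts differ, so xy^2z ∉ L.
This contradicts the pumping lemma, so L is not regular.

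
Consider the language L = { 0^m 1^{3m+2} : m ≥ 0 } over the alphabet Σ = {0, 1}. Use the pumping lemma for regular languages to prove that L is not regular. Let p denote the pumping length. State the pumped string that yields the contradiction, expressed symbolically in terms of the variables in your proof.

Suppose for contradiction that L is regular, and let p be the pumping length.
Let w = 0^p 1^{3p+2} ∈ L; note |w| = 4p+2 ≥ p.
The pumping lemma gives a decomposition w = xyz where |xy| ≤ p and |y| > 0.
Because |xy| ≤ p and w begins with p copies of 0, we have y = 0^k with 1 ≤ k ≤ p.
Pump with i = 2: xy^2z = 0^{p+k} 1^{3p+2}. For this to lie in L we would need 3p+2 = 3(p+k)+2, which forces k = 0. But k ≥ 1, so xy^2z ∉ L.
This is a contradiction; hence L is not regular.

0^{p+k} 1^{3p+2}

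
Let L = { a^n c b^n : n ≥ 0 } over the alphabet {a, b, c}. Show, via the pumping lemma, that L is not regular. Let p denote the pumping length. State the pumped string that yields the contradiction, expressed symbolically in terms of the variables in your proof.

Toward a contradiction, assume L is regular with pumping length p.
Take w = a^p c b^p ∈ L with |w| = 2p+1 ≥ p.
Write w = xyz as guaranteed by the lemma, with |xy| ≤ p and |y| > 0.
The first p characters of w are a's, so xy (and hence y) consists only of a's. Write y = a^k, 1 ≤ k ≤ p.
Pump with i = 2: xy^2z = a^{p+k} c b^p, which would require p+k = p. But k ≥ 1, so xy^2z ∉ L.
This contradicts the pumping lemma, so L is not regular.

a^{p+k} c b^p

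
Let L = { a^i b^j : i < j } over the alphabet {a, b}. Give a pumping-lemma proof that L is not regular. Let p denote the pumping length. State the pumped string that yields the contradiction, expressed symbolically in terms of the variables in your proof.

a^{p+k} b^{p+1}

Toward a contradiction, assume L is regular with pumping length p.
Choose w = a^p b^{p+1} ∈ L, with |w| = 2p+1 ≥ p.
By the pumping lemma, w = xyz with |xy| ≤ p and y is nonempty.
Since the first p symbols of w are all a's and |xy| ≤ p, y lies entirely in the leading a-block: y = a^k for some k with 1 ≤ k ≤ p.
Consider xy^2z = a^{p+k} b^{p+1}. Since k ≥ 1, the a-count p+k is at least p+1, so i < j fails; thus xy^2z ∉ L.
Contradiction. Therefore L is not regular.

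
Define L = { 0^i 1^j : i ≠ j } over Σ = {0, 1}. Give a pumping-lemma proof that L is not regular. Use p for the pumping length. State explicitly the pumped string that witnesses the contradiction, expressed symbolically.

0^{p+p!} 1^{p+p!}

Toward a contradiction, assume L is regular with pumping length p.
Choose w = 0^p 1^{p+p!}. Since p ≠ p+p!, w ∈ L; and |w| ≥ p.
Write w = xyz as guaranteed by the lemma, with |xy| ≤ p and y is nonempty.
Since the first p symbols of w are all 0's and |xy| ≤ p, y lies entirely in the leading 0-block: y = 0^k for some k with 1 ≤ k ≤ p.
Since 1 ≤ k ≤ p, k divides p!; set t = 1 + p!/k. Then xy^t z has p + (p!/k)·k = p + p! copies of 0. Now the 0-count equals the 1-count, so i ≠ j fails. So xy^t z = 0^{p+p!} 1^{p+p!} ∉ L.
This is a contradiction; hence L is not regular.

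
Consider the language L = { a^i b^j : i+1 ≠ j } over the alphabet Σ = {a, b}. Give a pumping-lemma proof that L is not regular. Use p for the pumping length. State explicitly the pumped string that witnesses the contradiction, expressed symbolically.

a^{p+p!} b^{p+p!+1}

Assume L is regular. Let p be the pumping length given by the pumping lemma.
Choose w = a^p b^{p+p!+1}. Since p ≠ (p+p!+1)-1 = p+p!, w ∈ L; and |w| ≥ p.
Write w = xyz as guaranteed by the lemma, with |xy| ≤ p and |y| ≥ 1.
The first p characters of w are a's, so xy (and hence y) consists only of a's. Write y = a^k, 1 ≤ k ≤ p.
Since 1 ≤ k ≤ p, k divides p!; set t = 1 + p!/k. Then xy^t z has p + (p!/k)·k = p + p! copies of a. Now the a-count is p+p! and (b-count)-1 = (p+p!+1)-1 = p+p!, so i+1 ≠ j fails. So xy^t z = a^{p+p!} b^{p+p!+1} ∉ L.
Contradiction. Therefore L is not regular.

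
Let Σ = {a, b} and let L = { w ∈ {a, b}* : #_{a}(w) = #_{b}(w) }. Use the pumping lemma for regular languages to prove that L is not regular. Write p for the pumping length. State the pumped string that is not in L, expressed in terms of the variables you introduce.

Assume L is regular. Let p be the pumping length given by the pumping lemma.
Choose w = a^p b^p ∈ L with |w| = 2p ≥ p.
By the pumping lemma, w = xyz with |xy| ≤ p and y is nonempty.
The first p characters of w are a's, so xy (and hence y) consists only of a's. Write y = a^k, 1 ≤ k ≤ p.
Pump with i = 2: xy^2z = a^{p+k} b^p has p+k occurrences of a but only p of b. Since k ≥ 1 the counts differ, so xy^2z ∉ L.
This contradicts the pumping lemma, so L is not regular.

a^{p+k} b^p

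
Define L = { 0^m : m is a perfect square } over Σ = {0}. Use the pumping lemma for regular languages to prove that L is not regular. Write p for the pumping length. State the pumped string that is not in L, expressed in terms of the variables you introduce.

0^{p²+k}

Assume L is regular; let p be its pumping constant.
Take w = 0^{p²} ∈ L with |w| = p² ≥ p.
Write w = xyz as guaranteed by the lemma, with |xy| ≤ p and |y| ≥ 1.
Then y = 0^k for some k with 1 ≤ k ≤ p.
Pump with i = 2: xy^2z = 0^{p²+k}. Since 1 ≤ k ≤ p, p² < p²+k ≤ p²+p < (p+1)², so p²+k lies strictly between consecutive squares and is not a perfect square. So xy^2z ∉ L.
Contradiction. Therefore L is not regular.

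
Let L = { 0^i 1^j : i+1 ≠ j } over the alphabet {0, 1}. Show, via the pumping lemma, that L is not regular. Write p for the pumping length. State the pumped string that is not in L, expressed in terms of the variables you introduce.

Suppose for contradiction that L is regular, and let p be the pumping length.
Choose w = 0^p 1^{p+p!+1}. Since p ≠ (p+p!+1)-1 = p+p!, w ∈ L; and |w| ≥ p.
Write w = xyz as guaranteed by the lemma, with |xy| ≤ p and y is nonempty.
The first p characters of w are 0's, so xy (and hence y) consists only of 0's. Write y = 0^k, 1 ≤ k ≤ p.
Since 1 ≤ k ≤ p, k divides p!; set t = 1 + p!/k. Then xy^t z has p + (p!/k)·k = p + p! copies of 0. Now the 0-count is p+p! and (1-count)-1 = (p+p!+1)-1 = p+p!, so i+1 ≠ j fails. So xy^t z = 0^{p+p!} 1^{p+p!+1} ∉ L.
This is a contradiction; hence L is not regular.

0^{p+p!} 1^{p+p!+1}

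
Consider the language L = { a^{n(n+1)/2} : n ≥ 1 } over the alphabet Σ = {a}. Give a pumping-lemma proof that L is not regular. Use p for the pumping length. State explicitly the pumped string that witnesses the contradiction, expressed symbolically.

Suppose for contradiction that L is regular, and let p be the pumping length.
Take w = a^{p(p+1)/2} ∈ L with |w| = p(p+1)/2 ≥ p.
Write w = xyz as guaranteed by the lemma, with |xy| ≤ p and |y| ≥ 1.
Then y = a^k for some k with 1 ≤ k ≤ p.
Pump with i = 2: xy^2z = a^{p(p+1)/2+k}. Since 1 ≤ k ≤ p, p(p+1)/2 < p(p+1)/2+k ≤ p(p+1)/2+p < (p+1)(p+2)/2, so p(p+1)/2+k is strictly between consecutive triangular numbers. So xy^2z ∉ L.
This is a contradiction; hence L is not regular.

a^{p(p+1)/2+k}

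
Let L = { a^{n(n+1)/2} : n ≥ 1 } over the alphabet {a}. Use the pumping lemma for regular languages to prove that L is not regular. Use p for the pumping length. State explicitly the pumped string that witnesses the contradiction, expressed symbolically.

Assume L is regular; let p be its pumping constant.
Take w = a^{p(p+1)/2} ∈ L with |w| = p(p+1)/2 ≥ p.
By the pumping lemma, w = xyz with |xy| ≤ p and y is nonempty.
Then y = a^k for some k with 1 ≤ k ≤ p.
Pump with i = 2: xy^2z = a^{p(p+1)/2+k}. Since 1 ≤ k ≤ p, p(p+1)/2 < p(p+1)/2+k ≤ p(p+1)/2+p < (p+1)(p+2)/2, so p(p+1)/2+k is strictly between consecutive triangular numbers. So xy^2z ∉ L.
This is a contradiction; hence L is not regular.

a^{p(p+1)/2+k}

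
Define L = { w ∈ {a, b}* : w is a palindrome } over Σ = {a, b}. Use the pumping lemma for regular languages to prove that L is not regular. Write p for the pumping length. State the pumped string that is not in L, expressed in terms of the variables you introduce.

Suppose for contradiction that L is regular, and let p be the pumping length.
Take w = a^p b a^p, a palindrome of length 2p+1 ≥ p.
By the pumping lemma, w = xyz with |xy| ≤ p and |y| ≥ 1.
Because |xy| ≤ p and w begins with p copies of a, we have y = a^k with 1 ≤ k ≤ p.
Pump with i = 2: xy^2z = a^{p+k} b a^p. Its reverse is a^p b a^{p+k}, which differs from xy^2z since k ≥ 1. So xy^2z is not a palindrome and xy^2z ∉ L.
Contradiction. Therefore L is not regular.

a^{p+k} b a^p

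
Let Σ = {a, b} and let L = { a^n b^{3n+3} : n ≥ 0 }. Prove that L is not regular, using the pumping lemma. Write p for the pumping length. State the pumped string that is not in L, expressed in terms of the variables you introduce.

Assume L is regular; let p be its pumping constant.
Take w = a^p b^{3p+3}. Then w ∈ L and |w| = 4p+3 ≥ p.
The pumping lemma gives a decomposition w = xyz where |xy| ≤ p and |y| > 0.
Since the first p symbols of w are all a's and |xy| ≤ p, y lies entirely in the leading a-block: y = a^k for some k with 1 ≤ k ≤ p.
Pump with i = 2: xy^2z = a^{p+k} b^{3p+3}. For this to lie in L we would need 3p+3 = 3(p+k)+3, which forces k = 0. But k ≥ 1, so xy^2z ∉ L.
This is a contradiction; hence L is not regular.

a^{p+k} b^{3p+3}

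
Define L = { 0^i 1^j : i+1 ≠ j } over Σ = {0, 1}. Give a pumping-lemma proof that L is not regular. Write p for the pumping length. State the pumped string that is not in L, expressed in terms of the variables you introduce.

Assume L is regular. Let p be the pumping length given by the pumping lemma.
Choose w = 0^p 1^{p+p!+1}. Since p ≠ (p+p!+1)-1 = p+p!, w ∈ L; and |w| ≥ p.
Write w = xyz as guaranteed by the lemma, with |xy| ≤ p and |y| ≥ 1.
Because |xy| ≤ p and w begins with p copies of 0, we have y = 0^k with 1 ≤ k ≤ p.
Since 1 ≤ k ≤ p, k divides p!; set t = 1 + p!/k. Then xy^t z has p + (p!/k)·k = p + p! copies of 0. Now the 0-count is p+p! and (1-count)-1 = (p+p!+1)-1 = p+p!, so i+1 ≠ j fails. So xy^t z = 0^{p+p!} 1^{p+p!+1} ∉ L.
This is a contradiction; hence L is not regular.

0^{p+p!} 1^{p+p!+1}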